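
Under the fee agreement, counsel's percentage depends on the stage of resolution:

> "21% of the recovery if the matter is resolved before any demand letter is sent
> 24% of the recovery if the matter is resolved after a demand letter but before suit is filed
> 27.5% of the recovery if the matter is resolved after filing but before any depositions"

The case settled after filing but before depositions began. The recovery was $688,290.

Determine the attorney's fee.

The matter settled after filing but before depositions began, so the 27.5% rate applies.
$688,290 × 27.5% = $189,279.75

$189,279.75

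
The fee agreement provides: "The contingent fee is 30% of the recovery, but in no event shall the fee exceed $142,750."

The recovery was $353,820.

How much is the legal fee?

30% of $353,820 = $106,146.00
That is under the $142,750 cap.

$106,146.00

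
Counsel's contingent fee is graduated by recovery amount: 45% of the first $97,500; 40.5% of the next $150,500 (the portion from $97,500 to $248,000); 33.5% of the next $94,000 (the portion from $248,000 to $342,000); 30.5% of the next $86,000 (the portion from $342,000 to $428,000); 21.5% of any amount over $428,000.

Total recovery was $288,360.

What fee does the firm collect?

$118,348.10

First $97,500 at 45% = $43,875.00
Next $150,500 at 40.5% = $60,952.50
Remaining $40,360 at 33.5% = $13,520.60
Fee: $43,875.00 + $60,952.50 + $13,520.60 = $118,348.10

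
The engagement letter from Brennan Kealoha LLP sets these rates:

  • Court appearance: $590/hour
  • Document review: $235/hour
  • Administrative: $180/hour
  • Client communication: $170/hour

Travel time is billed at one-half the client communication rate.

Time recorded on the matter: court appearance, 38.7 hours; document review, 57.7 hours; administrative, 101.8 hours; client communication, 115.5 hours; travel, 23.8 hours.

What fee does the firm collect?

Court appearance: 38.7 × $590 = $22,833.00
Document review: 57.7 × $235 = $13,559.50
Administrative: 101.8 × $180 = $18,324.00
Client communication: 115.5 × $170 = $19,635.00
Subtotal: $22,833.00 + $13,559.50 + $18,324.00 + $19,635.00 = $74,351.50
Travel: 23.8 × ($170 ÷ 2) = 23.8 × $85.00 = $2,023.00
Total: $74,351.50 + $2,023.00 = $76,374.50

$76,374.50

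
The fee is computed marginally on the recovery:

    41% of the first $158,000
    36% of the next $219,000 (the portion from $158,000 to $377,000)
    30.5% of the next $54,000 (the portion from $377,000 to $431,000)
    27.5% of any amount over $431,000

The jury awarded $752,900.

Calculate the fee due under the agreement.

First $158,000 at 41% = $64,780.00
Next $219,000 at 36% = $78,840.00
Next $54,000 at 30.5% = $16,470.00
Remaining $321,900 at 27.5% = $88,522.50
Fee: $64,780.00 + $78,840.00 + $16,470.00 + $88,522.50 = $248,612.50

$248,612.50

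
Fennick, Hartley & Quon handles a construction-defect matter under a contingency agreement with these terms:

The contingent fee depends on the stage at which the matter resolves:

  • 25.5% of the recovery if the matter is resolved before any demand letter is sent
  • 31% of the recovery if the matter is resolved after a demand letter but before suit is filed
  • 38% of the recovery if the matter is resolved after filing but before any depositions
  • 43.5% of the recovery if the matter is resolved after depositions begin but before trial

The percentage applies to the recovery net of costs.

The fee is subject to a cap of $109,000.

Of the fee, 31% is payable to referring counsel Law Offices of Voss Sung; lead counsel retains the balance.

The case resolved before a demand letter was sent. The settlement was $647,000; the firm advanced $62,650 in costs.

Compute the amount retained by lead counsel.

$75,210.00

Fee base (net of costs): $647,000 − $62,650 = $584,350
The matter resolved before a demand letter was sent, so the 25.5% rate applies.
$584,350 × 25.5% = $149,009.25
$149,009.25 exceeds the $109,000 cap, so the fee is capped at $109,000.00.
Referral share: 31% of $109,000.00 = $33,790.00; lead counsel retains $109,000.00 − $33,790.00 = $75,210.00.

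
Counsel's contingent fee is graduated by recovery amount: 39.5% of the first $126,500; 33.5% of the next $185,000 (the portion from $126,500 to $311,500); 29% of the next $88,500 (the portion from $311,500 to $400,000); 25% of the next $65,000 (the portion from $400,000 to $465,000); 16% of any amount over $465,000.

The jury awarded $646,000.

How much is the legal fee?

$182,817.50

First $126,500 at 39.5% = $49,967.50
Next $185,000 at 33.5% = $61,975.00
Next $88,500 at 29% = $25,665.00
Next $65,000 at 25% = $16,250.00
Remaining $181,000 at 16% = $28,960.00
Fee: $49,967.50 + $61,975.00 + $25,665.00 + $16,250.00 + $28,960.00 = $182,817.50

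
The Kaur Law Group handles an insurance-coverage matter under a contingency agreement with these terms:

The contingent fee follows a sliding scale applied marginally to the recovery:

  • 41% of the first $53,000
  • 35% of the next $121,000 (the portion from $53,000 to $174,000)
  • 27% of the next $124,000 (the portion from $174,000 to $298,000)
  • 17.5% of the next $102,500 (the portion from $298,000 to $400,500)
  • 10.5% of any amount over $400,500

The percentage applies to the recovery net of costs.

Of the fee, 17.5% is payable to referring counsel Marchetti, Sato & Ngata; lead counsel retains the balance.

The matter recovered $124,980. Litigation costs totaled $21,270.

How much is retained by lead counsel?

$32,569.76

Fee base (net of costs): $124,980 − $21,270 = $103,710
First $53,000 at 41% = $21,730.00
Remaining $50,710 at 35% = $17,748.50
Fee: $21,730.00 + $17,748.50 = $39,478.50
Referral share: 17.5% of $39,478.50 = $6,908.74; lead counsel retains $39,478.50 − $6,908.74 = $32,569.76.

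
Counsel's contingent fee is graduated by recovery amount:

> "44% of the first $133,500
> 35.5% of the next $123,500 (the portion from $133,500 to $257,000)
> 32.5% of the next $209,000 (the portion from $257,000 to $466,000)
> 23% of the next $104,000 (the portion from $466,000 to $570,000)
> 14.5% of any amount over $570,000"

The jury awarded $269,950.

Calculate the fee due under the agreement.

$106,791.25

First $133,500 at 44% = $58,740.00
Next $123,500 at 35.5% = $43,842.50
Remaining $12,950 at 32.5% = $4,208.75
Fee: $58,740.00 + $43,842.50 + $4,208.75 = $106,791.25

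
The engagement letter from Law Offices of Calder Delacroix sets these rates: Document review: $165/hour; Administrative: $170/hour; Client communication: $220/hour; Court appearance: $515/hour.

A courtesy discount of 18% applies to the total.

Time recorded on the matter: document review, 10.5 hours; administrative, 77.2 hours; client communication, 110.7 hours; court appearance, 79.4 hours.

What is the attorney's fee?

$65,683.23

Document review: 10.5 × $165 = $1,732.50
Administrative: 77.2 × $170 = $13,124.00
Client communication: 110.7 × $220 = $24,354.00
Court appearance: 79.4 × $515 = $40,891.00
Subtotal: $80,101.50
Less 18% discount: −$14,418.27
Total: $80,101.50 − $14,418.27 = $65,683.23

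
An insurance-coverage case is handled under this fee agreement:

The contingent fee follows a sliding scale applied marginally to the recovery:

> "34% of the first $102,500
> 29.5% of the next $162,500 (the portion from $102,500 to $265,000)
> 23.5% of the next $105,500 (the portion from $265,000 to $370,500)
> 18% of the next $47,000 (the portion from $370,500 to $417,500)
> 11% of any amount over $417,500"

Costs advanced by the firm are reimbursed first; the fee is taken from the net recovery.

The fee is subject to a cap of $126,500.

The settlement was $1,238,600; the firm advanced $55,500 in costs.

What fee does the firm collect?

Fee base (net of costs): $1,238,600 − $55,500 = $1,183,100
First $102,500 at 34% = $34,850.00
Next $162,500 at 29.5% = $47,937.50
Next $105,500 at 23.5% = $24,792.50
Next $47,000 at 18% = $8,460.00
Remaining $765,600 at 11% = $84,216.00
Fee: $34,850.00 + $47,937.50 + $24,792.50 + $8,460.00 + $84,216.00 = $200,256.00
$200,256.00 exceeds the $126,500 cap, so the fee is capped at $126,500.00.

$126,500.00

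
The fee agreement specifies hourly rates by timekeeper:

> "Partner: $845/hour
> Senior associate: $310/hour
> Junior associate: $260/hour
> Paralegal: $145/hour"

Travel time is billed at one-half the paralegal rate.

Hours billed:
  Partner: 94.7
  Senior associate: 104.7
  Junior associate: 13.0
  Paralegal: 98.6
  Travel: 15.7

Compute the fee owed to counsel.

$131,293.75

Partner: 94.7 × $845 = $80,021.50
Senior associate: 104.7 × $310 = $32,457.00
Junior associate: 13.0 × $260 = $3,380.00
Paralegal: 98.6 × $145 = $14,297.00
Subtotal: $80,021.50 + $32,457.00 + $3,380.00 + $14,297.00 = $130,155.50
Travel: 15.7 × ($145 ÷ 2) = 15.7 × $72.50 = $1,138.25
Total: $130,155.50 + $1,138.25 = $131,293.75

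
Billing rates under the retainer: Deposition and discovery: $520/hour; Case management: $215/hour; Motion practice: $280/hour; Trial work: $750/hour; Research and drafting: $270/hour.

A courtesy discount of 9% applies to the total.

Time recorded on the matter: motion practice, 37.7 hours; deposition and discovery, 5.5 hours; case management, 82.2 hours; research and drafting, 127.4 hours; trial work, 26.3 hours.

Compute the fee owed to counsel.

Deposition and discovery: 5.5 × $520 = $2,860.00
Case management: 82.2 × $215 = $17,673.00
Motion practice: 37.7 × $280 = $10,556.00
Trial work: 26.3 × $750 = $19,725.00
Research and drafting: 127.4 × $270 = $34,398.00
Subtotal: $85,212.00
Less 9% discount: −$7,669.08
Total: $85,212.00 − $7,669.08 = $77,542.92

$77,542.92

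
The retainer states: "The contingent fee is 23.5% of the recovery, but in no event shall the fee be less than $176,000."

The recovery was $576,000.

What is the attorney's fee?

23.5% of $576,000 = $135,360.00
That is below the $176,000 minimum, so the minimum applies.

$176,000.00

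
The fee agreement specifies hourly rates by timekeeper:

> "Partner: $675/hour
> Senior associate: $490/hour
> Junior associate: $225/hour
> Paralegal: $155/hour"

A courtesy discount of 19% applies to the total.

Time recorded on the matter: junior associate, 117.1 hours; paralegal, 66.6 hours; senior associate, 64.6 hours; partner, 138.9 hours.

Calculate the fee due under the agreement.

Partner: 138.9 × $675 = $93,757.50
Senior associate: 64.6 × $490 = $31,654.00
Junior associate: 117.1 × $225 = $26,347.50
Paralegal: 66.6 × $155 = $10,323.00
Subtotal: $162,082.00
Less 19% discount: −$30,795.58
Total: $162,082.00 − $30,795.58 = $131,286.42

$131,286.42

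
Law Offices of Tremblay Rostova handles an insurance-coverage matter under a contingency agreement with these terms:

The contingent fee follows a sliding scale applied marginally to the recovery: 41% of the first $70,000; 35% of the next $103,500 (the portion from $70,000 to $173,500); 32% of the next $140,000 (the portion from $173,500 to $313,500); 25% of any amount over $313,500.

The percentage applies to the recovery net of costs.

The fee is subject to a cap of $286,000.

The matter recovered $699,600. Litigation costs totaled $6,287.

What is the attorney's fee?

$204,678.25

Fee base (net of costs): $699,600 − $6,287 = $693,313
First $70,000 at 41% = $28,700.00
Next $103,500 at 35% = $36,225.00
Next $140,000 at 32% = $44,800.00
Remaining $379,813 at 25% = $94,953.25
Fee: $28,700.00 + $36,225.00 + $44,800.00 + $94,953.25 = $204,678.25
$204,678.25 is under the $286,000 cap.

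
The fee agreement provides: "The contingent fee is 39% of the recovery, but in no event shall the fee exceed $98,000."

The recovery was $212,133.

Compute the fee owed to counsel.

39% of $212,133 = $82,731.87
That is under the $98,000 cap.

$82,731.87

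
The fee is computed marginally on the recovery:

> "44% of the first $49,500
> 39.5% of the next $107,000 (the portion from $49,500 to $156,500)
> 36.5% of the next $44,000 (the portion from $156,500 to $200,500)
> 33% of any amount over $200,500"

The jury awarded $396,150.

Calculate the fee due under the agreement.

First $49,500 at 44% = $21,780.00
Next $107,000 at 39.5% = $42,265.00
Next $44,000 at 36.5% = $16,060.00
Remaining $195,650 at 33% = $64,564.50
Fee: $21,780.00 + $42,265.00 + $16,060.00 + $64,564.50 = $144,669.50

$144,669.50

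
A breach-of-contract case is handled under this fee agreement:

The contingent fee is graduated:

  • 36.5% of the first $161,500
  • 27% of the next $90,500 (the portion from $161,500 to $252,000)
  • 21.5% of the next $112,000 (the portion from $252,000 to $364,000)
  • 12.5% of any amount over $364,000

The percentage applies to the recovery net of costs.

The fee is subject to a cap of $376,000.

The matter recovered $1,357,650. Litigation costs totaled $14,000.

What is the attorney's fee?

Fee base (net of costs): $1,357,650 − $14,000 = $1,343,650
First $161,500 at 36.5% = $58,947.50
Next $90,500 at 27% = $24,435.00
Next $112,000 at 21.5% = $24,080.00
Remaining $979,650 at 12.5% = $122,456.25
Fee: $58,947.50 + $24,435.00 + $24,080.00 + $122,456.25 = $229,918.75
$229,918.75 is under the $376,000 cap.

$229,918.75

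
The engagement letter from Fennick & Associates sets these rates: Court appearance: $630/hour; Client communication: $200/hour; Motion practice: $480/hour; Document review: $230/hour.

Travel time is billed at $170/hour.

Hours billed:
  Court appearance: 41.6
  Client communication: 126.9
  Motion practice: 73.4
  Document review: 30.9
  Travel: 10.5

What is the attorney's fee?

$95,712.00

Court appearance: 41.6 × $630 = $26,208.00
Client communication: 126.9 × $200 = $25,380.00
Motion practice: 73.4 × $480 = $35,232.00
Document review: 30.9 × $230 = $7,107.00
Subtotal: $26,208.00 + $25,380.00 + $35,232.00 + $7,107.00 = $93,927.00
Travel: 10.5 × $170 = $1,785.00
Total: $93,927.00 + $1,785.00 = $95,712.00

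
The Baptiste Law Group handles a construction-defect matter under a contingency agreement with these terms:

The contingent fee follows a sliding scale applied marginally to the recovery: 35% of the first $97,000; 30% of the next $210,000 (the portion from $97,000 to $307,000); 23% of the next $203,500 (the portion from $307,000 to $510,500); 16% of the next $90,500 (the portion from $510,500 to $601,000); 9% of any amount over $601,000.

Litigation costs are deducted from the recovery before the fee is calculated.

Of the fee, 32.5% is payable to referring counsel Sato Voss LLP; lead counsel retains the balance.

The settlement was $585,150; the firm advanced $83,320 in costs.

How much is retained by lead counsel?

$95,688.61

Fee base (net of costs): $585,150 − $83,320 = $501,830
First $97,000 at 35% = $33,950.00
Next $210,000 at 30% = $63,000.00
Remaining $194,830 at 23% = $44,810.90
Fee: $33,950.00 + $63,000.00 + $44,810.90 = $141,760.90
Referral share: 32.5% of $141,760.90 = $46,072.29; lead counsel retains $141,760.90 − $46,072.29 = $95,688.61.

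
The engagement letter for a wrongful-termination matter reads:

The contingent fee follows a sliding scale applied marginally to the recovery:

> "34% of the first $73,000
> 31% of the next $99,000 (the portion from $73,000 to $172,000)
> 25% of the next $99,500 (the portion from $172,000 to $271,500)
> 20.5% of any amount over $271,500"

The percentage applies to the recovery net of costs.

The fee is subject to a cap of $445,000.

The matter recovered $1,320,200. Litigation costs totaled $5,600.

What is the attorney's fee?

Fee base (net of costs): $1,320,200 − $5,600 = $1,314,600
First $73,000 at 34% = $24,820.00
Next $99,000 at 31% = $30,690.00
Next $99,500 at 25% = $24,875.00
Remaining $1,043,100 at 20.5% = $213,835.50
Fee: $24,820.00 + $30,690.00 + $24,875.00 + $213,835.50 = $294,220.50
$294,220.50 is under the $445,000 cap.

$294,220.50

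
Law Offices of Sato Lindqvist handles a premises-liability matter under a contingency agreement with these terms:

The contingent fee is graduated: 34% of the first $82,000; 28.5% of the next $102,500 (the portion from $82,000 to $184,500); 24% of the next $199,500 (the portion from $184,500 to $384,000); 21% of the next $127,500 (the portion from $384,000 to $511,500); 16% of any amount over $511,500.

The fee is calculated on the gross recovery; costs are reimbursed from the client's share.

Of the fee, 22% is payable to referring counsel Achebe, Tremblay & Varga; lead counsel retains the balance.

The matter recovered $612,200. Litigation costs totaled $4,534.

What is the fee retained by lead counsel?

$115,330.41

Fee base is the gross recovery, $612,200; costs are reimbursed separately.
First $82,000 at 34% = $27,880.00
Next $102,500 at 28.5% = $29,212.50
Next $199,500 at 24% = $47,880.00
Next $127,500 at 21% = $26,775.00
Remaining $100,700 at 16% = $16,112.00
Fee: $27,880.00 + $29,212.50 + $47,880.00 + $26,775.00 + $16,112.00 = $147,859.50
Referral share: 22% of $147,859.50 = $32,529.09; lead counsel retains $147,859.50 − $32,529.09 = $115,330.41.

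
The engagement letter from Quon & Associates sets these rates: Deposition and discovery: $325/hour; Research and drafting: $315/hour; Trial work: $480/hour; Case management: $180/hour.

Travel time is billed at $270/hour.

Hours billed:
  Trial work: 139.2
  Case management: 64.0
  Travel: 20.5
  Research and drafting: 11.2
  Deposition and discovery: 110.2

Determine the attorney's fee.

Deposition and discovery: 110.2 × $325 = $35,815.00
Research and drafting: 11.2 × $315 = $3,528.00
Trial work: 139.2 × $480 = $66,816.00
Case management: 64.0 × $180 = $11,520.00
Subtotal: $35,815.00 + $3,528.00 + $66,816.00 + $11,520.00 = $117,679.00
Travel: 20.5 × $270 = $5,535.00
Total: $117,679.00 + $5,535.00 = $123,214.00

$123,214.00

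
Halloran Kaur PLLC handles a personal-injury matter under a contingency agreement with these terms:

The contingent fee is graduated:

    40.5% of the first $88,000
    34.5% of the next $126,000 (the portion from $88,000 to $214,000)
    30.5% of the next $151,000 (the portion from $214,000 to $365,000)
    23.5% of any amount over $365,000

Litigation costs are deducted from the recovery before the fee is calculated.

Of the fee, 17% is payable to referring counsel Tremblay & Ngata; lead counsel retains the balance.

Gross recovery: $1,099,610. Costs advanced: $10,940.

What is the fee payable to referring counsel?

Fee base (net of costs): $1,099,610 − $10,940 = $1,088,670
First $88,000 at 40.5% = $35,640.00
Next $126,000 at 34.5% = $43,470.00
Next $151,000 at 30.5% = $46,055.00
Remaining $723,670 at 23.5% = $170,062.45
Fee: $35,640.00 + $43,470.00 + $46,055.00 + $170,062.45 = $295,227.45
Referral share: 17% of $295,227.45 = $50,188.67; lead counsel retains $295,227.45 − $50,188.67 = $245,038.78.

$50,188.67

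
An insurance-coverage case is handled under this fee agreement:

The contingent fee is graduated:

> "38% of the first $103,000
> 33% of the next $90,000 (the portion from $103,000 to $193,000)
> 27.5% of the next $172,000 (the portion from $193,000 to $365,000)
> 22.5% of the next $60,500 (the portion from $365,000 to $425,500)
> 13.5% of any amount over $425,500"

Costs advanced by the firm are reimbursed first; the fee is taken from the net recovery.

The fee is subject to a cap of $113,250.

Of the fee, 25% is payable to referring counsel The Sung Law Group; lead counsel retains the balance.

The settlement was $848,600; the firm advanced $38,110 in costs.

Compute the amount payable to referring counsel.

$28,312.50

Fee base (net of costs): $848,600 − $38,110 = $810,490
First $103,000 at 38% = $39,140.00
Next $90,000 at 33% = $29,700.00
Next $172,000 at 27.5% = $47,300.00
Next $60,500 at 22.5% = $13,612.50
Remaining $384,990 at 13.5% = $51,973.65
Fee: $39,140.00 + $29,700.00 + $47,300.00 + $13,612.50 + $51,973.65 = $181,726.15
$181,726.15 exceeds the $113,250 cap, so the fee is capped at $113,250.00.
Referral share: 25% of $113,250.00 = $28,312.50; lead counsel retains $113,250.00 − $28,312.50 = $84,937.50.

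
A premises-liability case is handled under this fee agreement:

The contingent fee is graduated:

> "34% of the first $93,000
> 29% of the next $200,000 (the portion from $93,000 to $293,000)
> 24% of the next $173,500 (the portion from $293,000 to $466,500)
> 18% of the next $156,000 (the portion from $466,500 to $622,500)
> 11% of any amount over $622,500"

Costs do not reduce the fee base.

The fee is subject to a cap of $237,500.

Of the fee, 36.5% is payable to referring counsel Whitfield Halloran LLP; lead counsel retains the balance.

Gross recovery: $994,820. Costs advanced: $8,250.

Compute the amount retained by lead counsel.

$127,187.45

Fee base is the gross recovery, $994,820; costs are reimbursed separately.
First $93,000 at 34% = $31,620.00
Next $200,000 at 29% = $58,000.00
Next $173,500 at 24% = $41,640.00
Next $156,000 at 18% = $28,080.00
Remaining $372,320 at 11% = $40,955.20
Fee: $31,620.00 + $58,000.00 + $41,640.00 + $28,080.00 + $40,955.20 = $200,295.20
$200,295.20 is under the $237,500 cap.
Referral share: 36.5% of $200,295.20 = $73,107.75; lead counsel retains $200,295.20 − $73,107.75 = $127,187.45.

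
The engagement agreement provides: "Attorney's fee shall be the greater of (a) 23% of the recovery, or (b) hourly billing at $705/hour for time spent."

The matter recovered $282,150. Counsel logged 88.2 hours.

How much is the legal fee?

$64,894.50

(a) 23% of $282,150 = $64,894.50
(b) 88.2 × $705 = $62,181.00
The greater is (a): $64,894.50.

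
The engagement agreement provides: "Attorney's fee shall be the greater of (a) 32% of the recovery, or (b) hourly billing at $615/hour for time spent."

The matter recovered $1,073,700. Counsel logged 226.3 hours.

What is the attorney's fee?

$343,584.00

(a) 32% of $1,073,700 = $343,584.00
(b) 226.3 × $615 = $139,174.50
The greater is (a): $343,584.00.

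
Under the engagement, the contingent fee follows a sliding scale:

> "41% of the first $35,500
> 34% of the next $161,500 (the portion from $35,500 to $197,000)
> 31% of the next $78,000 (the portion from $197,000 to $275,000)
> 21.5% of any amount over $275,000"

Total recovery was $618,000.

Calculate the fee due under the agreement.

First $35,500 at 41% = $14,555.00
Next $161,500 at 34% = $54,910.00
Next $78,000 at 31% = $24,180.00
Remaining $343,000 at 21.5% = $73,745.00
Fee: $14,555.00 + $54,910.00 + $24,180.00 + $73,745.00 = $167,390.00

$167,390.00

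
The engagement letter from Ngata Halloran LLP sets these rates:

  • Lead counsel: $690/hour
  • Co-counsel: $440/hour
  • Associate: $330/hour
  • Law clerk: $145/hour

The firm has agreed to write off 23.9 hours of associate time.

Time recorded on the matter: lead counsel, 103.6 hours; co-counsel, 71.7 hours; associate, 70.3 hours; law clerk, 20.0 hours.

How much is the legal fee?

$121,244.00

Lead counsel: 103.6 × $690 = $71,484.00
Co-counsel: 71.7 × $440 = $31,548.00
Associate: 70.3 × $330 = $23,199.00
Law clerk: 20.0 × $145 = $2,900.00
Subtotal: $129,131.00
Write-off: 23.9 × $330 = $7,887.00
Total: $129,131.00 − $7,887.00 = $121,244.00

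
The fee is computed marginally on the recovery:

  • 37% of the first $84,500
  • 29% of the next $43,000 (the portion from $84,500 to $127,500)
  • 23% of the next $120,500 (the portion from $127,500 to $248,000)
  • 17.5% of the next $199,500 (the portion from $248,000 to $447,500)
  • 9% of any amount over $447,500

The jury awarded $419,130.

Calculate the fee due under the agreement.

First $84,500 at 37% = $31,265.00
Next $43,000 at 29% = $12,470.00
Next $120,500 at 23% = $27,715.00
Remaining $171,130 at 17.5% = $29,947.75
Fee: $31,265.00 + $12,470.00 + $27,715.00 + $29,947.75 = $101,397.75

$101,397.75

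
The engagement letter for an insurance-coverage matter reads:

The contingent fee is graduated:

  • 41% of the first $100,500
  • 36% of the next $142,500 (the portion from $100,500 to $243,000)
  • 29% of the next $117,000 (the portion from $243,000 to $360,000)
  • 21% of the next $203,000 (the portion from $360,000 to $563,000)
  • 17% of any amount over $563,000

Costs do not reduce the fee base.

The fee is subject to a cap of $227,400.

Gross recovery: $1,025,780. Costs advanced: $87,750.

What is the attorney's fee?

$227,400.00

Fee base is the gross recovery, $1,025,780; costs are reimbursed separately.
First $100,500 at 41% = $41,205.00
Next $142,500 at 36% = $51,300.00
Next $117,000 at 29% = $33,930.00
Next $203,000 at 21% = $42,630.00
Remaining $462,780 at 17% = $78,672.60
Fee: $41,205.00 + $51,300.00 + $33,930.00 + $42,630.00 + $78,672.60 = $247,737.60
$247,737.60 exceeds the $227,400 cap, so the fee is capped at $227,400.00.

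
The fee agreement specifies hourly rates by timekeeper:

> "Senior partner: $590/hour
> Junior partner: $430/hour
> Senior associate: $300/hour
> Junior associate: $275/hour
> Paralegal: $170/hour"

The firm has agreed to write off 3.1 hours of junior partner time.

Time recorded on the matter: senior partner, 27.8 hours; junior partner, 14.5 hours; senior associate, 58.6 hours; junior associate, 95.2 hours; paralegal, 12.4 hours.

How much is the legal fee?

Senior partner: 27.8 × $590 = $16,402.00
Junior partner: 14.5 × $430 = $6,235.00
Senior associate: 58.6 × $300 = $17,580.00
Junior associate: 95.2 × $275 = $26,180.00
Paralegal: 12.4 × $170 = $2,108.00
Subtotal: $68,505.00
Write-off: 3.1 × $430 = $1,333.00
Total: $68,505.00 − $1,333.00 = $67,172.00

$67,172.00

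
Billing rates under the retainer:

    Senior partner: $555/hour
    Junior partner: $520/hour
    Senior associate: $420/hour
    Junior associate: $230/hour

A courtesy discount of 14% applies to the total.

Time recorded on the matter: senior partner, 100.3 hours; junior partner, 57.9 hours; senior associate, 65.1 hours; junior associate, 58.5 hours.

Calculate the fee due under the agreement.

Senior partner: 100.3 × $555 = $55,666.50
Junior partner: 57.9 × $520 = $30,108.00
Senior associate: 65.1 × $420 = $27,342.00
Junior associate: 58.5 × $230 = $13,455.00
Subtotal: $126,571.50
Less 14% discount: −$17,720.01
Total: $126,571.50 − $17,720.01 = $108,851.49

$108,851.49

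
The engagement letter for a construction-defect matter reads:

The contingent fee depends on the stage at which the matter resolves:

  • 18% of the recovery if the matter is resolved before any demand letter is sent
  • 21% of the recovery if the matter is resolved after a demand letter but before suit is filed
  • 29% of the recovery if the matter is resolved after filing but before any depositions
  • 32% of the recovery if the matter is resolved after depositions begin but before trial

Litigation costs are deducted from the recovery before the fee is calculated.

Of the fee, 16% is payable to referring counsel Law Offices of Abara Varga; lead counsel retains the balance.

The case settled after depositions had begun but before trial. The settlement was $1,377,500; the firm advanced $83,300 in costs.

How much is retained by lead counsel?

$347,880.96

Fee base (net of costs): $1,377,500 − $83,300 = $1,294,200
The matter settled after depositions had begun but before trial, so the 32% rate applies.
$1,294,200 × 32% = $414,144.00
Referral share: 16% of $414,144.00 = $66,263.04; lead counsel retains $414,144.00 − $66,263.04 = $347,880.96.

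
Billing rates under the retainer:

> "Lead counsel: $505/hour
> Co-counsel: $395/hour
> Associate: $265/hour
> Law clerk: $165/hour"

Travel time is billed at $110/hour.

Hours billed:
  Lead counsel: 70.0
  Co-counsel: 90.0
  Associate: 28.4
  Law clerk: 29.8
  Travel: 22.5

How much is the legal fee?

Lead counsel: 70.0 × $505 = $35,350.00
Co-counsel: 90.0 × $395 = $35,550.00
Associate: 28.4 × $265 = $7,526.00
Law clerk: 29.8 × $165 = $4,917.00
Subtotal: $35,350.00 + $35,550.00 + $7,526.00 + $4,917.00 = $83,343.00
Travel: 22.5 × $110 = $2,475.00
Total: $83,343.00 + $2,475.00 = $85,818.00

$85,818.00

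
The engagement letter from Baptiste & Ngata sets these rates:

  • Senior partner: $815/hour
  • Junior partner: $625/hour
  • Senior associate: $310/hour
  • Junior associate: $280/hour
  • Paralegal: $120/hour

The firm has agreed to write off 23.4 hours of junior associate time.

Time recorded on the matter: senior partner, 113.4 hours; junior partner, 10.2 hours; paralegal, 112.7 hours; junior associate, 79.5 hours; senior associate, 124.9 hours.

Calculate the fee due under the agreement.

$166,747.00

Senior partner: 113.4 × $815 = $92,421.00
Junior partner: 10.2 × $625 = $6,375.00
Senior associate: 124.9 × $310 = $38,719.00
Junior associate: 79.5 × $280 = $22,260.00
Paralegal: 112.7 × $120 = $13,524.00
Subtotal: $173,299.00
Write-off: 23.4 × $280 = $6,552.00
Total: $173,299.00 − $6,552.00 = $166,747.00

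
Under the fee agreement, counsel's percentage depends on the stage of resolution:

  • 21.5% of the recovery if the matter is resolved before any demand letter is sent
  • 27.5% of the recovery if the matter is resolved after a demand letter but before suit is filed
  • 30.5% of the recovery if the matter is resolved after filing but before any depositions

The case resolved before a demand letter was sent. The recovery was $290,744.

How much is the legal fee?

$62,509.96

The matter resolved before a demand letter was sent, so the 21.5% rate applies.
$290,744 × 21.5% = $62,509.96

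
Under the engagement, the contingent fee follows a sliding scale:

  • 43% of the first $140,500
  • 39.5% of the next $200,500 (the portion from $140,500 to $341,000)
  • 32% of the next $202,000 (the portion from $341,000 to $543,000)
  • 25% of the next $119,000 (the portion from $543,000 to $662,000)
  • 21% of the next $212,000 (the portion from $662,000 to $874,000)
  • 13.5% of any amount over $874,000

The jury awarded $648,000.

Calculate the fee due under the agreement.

$230,502.50

First $140,500 at 43% = $60,415.00
Next $200,500 at 39.5% = $79,197.50
Next $202,000 at 32% = $64,640.00
Remaining $105,000 at 25% = $26,250.00
Fee: $60,415.00 + $79,197.50 + $64,640.00 + $26,250.00 = $230,502.50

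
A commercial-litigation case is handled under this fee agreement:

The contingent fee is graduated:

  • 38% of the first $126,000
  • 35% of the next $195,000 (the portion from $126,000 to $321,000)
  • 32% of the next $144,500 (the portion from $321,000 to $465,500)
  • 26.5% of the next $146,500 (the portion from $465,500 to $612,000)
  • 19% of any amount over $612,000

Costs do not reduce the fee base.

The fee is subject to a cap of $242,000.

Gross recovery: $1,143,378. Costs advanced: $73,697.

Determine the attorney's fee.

$242,000.00

Fee base is the gross recovery, $1,143,378; costs are reimbursed separately.
First $126,000 at 38% = $47,880.00
Next $195,000 at 35% = $68,250.00
Next $144,500 at 32% = $46,240.00
Next $146,500 at 26.5% = $38,822.50
Remaining $531,378 at 19% = $100,961.82
Fee: $47,880.00 + $68,250.00 + $46,240.00 + $38,822.50 + $100,961.82 = $302,154.32
$302,154.32 exceeds the $242,000 cap, so the fee is capped at $242,000.00.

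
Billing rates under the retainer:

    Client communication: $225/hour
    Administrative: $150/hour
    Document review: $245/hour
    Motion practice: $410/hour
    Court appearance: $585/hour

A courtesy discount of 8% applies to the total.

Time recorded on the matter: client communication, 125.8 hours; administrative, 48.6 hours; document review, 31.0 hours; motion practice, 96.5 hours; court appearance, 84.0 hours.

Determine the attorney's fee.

$121,343.40

Client communication: 125.8 × $225 = $28,305.00
Administrative: 48.6 × $150 = $7,290.00
Document review: 31.0 × $245 = $7,595.00
Motion practice: 96.5 × $410 = $39,565.00
Court appearance: 84.0 × $585 = $49,140.00
Subtotal: $131,895.00
Less 8% discount: −$10,551.60
Total: $131,895.00 − $10,551.60 = $121,343.40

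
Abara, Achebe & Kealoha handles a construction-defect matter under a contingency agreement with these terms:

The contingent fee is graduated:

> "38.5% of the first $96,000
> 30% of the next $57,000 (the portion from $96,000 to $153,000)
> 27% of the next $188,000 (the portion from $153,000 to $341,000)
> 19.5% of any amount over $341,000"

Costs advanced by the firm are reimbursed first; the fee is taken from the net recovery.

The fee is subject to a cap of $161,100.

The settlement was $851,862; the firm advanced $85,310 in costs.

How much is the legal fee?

Fee base (net of costs): $851,862 − $85,310 = $766,552
First $96,000 at 38.5% = $36,960.00
Next $57,000 at 30% = $17,100.00
Next $188,000 at 27% = $50,760.00
Remaining $425,552 at 19.5% = $82,982.64
Fee: $36,960.00 + $17,100.00 + $50,760.00 + $82,982.64 = $187,802.64
$187,802.64 exceeds the $161,100 cap, so the fee is capped at $161,100.00.

$161,100.00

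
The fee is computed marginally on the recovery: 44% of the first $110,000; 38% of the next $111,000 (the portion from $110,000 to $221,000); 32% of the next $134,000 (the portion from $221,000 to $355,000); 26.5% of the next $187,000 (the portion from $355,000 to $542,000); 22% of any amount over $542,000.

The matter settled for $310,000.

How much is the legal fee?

$119,060.00

First $110,000 at 44% = $48,400.00
Next $111,000 at 38% = $42,180.00
Remaining $89,000 at 32% = $28,480.00
Fee: $48,400.00 + $42,180.00 + $28,480.00 = $119,060.00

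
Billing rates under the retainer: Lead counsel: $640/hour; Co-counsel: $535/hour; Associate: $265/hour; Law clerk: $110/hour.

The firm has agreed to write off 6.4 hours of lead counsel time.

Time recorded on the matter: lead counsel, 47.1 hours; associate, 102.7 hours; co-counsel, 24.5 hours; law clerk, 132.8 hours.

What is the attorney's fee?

$80,979.00

Lead counsel: 47.1 × $640 = $30,144.00
Co-counsel: 24.5 × $535 = $13,107.50
Associate: 102.7 × $265 = $27,215.50
Law clerk: 132.8 × $110 = $14,608.00
Subtotal: $85,075.00
Write-off: 6.4 × $640 = $4,096.00
Total: $85,075.00 − $4,096.00 = $80,979.00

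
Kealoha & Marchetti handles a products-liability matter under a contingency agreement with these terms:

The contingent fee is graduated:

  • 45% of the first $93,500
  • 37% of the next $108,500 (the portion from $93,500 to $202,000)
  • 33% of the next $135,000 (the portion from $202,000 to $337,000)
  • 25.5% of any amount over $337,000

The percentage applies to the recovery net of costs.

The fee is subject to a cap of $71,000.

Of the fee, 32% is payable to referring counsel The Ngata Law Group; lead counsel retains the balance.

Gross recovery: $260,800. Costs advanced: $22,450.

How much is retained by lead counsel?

$48,280.00

Fee base (net of costs): $260,800 − $22,450 = $238,350
First $93,500 at 45% = $42,075.00
Next $108,500 at 37% = $40,145.00
Remaining $36,350 at 33% = $11,995.50
Fee: $42,075.00 + $40,145.00 + $11,995.50 = $94,215.50
$94,215.50 exceeds the $71,000 cap, so the fee is capped at $71,000.00.
Referral share: 32% of $71,000.00 = $22,720.00; lead counsel retains $71,000.00 − $22,720.00 = $48,280.00.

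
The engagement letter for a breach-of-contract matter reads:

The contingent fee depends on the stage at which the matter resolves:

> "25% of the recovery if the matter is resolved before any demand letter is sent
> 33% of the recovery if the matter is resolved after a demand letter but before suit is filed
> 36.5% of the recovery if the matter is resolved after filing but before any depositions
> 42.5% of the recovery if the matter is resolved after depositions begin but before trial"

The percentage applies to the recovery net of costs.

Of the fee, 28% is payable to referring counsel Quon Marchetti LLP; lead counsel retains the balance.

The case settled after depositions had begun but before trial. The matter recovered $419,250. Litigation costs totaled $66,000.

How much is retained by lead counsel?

$108,094.50

Fee base (net of costs): $419,250 − $66,000 = $353,250
The matter settled after depositions had begun but before trial, so the 42.5% rate applies.
$353,250 × 42.5% = $150,131.25
Referral share: 28% of $150,131.25 = $42,036.75; lead counsel retains $150,131.25 − $42,036.75 = $108,094.50.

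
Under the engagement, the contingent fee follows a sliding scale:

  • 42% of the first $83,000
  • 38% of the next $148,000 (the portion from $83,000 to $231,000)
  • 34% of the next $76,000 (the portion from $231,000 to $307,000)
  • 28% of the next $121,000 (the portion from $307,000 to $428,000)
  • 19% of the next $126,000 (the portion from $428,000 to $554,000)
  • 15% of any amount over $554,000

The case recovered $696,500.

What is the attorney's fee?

$196,135.00

First $83,000 at 42% = $34,860.00
Next $148,000 at 38% = $56,240.00
Next $76,000 at 34% = $25,840.00
Next $121,000 at 28% = $33,880.00
Next $126,000 at 19% = $23,940.00
Remaining $142,500 at 15% = $21,375.00
Fee: $34,860.00 + $56,240.00 + $25,840.00 + $33,880.00 + $23,940.00 + $21,375.00 = $196,135.00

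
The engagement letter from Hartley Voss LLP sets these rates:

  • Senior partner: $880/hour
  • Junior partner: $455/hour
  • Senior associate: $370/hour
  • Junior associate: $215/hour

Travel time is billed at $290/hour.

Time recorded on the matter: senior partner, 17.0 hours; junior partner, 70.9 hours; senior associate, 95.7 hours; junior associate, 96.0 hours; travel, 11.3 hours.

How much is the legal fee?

Senior partner: 17.0 × $880 = $14,960.00
Junior partner: 70.9 × $455 = $32,259.50
Senior associate: 95.7 × $370 = $35,409.00
Junior associate: 96.0 × $215 = $20,640.00
Subtotal: $14,960.00 + $32,259.50 + $35,409.00 + $20,640.00 = $103,268.50
Travel: 11.3 × $290 = $3,277.00
Total: $103,268.50 + $3,277.00 = $106,545.50

$106,545.50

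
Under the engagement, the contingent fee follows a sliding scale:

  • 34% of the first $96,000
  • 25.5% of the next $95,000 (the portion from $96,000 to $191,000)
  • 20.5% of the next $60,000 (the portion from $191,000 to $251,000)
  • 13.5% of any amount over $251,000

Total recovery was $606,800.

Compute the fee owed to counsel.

First $96,000 at 34% = $32,640.00
Next $95,000 at 25.5% = $24,225.00
Next $60,000 at 20.5% = $12,300.00
Remaining $355,800 at 13.5% = $48,033.00
Fee: $32,640.00 + $24,225.00 + $12,300.00 + $48,033.00 = $117,198.00

$117,198.00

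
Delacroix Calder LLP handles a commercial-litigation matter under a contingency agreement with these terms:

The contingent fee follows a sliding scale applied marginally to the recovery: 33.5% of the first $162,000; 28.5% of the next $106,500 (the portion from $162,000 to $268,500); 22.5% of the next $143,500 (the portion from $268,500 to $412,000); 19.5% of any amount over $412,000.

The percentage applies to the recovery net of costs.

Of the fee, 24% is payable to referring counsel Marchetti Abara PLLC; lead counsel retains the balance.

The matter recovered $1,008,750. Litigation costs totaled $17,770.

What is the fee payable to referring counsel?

Fee base (net of costs): $1,008,750 − $17,770 = $990,980
First $162,000 at 33.5% = $54,270.00
Next $106,500 at 28.5% = $30,352.50
Next $143,500 at 22.5% = $32,287.50
Remaining $578,980 at 19.5% = $112,901.10
Fee: $54,270.00 + $30,352.50 + $32,287.50 + $112,901.10 = $229,811.10
Referral share: 24% of $229,811.10 = $55,154.66; lead counsel retains $229,811.10 − $55,154.66 = $174,656.44.

$55,154.66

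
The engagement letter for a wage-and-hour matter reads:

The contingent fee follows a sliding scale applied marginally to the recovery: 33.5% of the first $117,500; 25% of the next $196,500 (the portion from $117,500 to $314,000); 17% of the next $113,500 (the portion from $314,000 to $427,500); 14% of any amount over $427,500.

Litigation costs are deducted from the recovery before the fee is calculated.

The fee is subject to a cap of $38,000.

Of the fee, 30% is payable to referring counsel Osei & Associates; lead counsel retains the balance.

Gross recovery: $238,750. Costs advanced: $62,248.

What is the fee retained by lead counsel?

$26,600.00

Fee base (net of costs): $238,750 − $62,248 = $176,502
First $117,500 at 33.5% = $39,362.50
Remaining $59,002 at 25% = $14,750.50
Fee: $39,362.50 + $14,750.50 = $54,113.00
$54,113.00 exceeds the $38,000 cap, so the fee is capped at $38,000.00.
Referral share: 30% of $38,000.00 = $11,400.00; lead counsel retains $38,000.00 − $11,400.00 = $26,600.00.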